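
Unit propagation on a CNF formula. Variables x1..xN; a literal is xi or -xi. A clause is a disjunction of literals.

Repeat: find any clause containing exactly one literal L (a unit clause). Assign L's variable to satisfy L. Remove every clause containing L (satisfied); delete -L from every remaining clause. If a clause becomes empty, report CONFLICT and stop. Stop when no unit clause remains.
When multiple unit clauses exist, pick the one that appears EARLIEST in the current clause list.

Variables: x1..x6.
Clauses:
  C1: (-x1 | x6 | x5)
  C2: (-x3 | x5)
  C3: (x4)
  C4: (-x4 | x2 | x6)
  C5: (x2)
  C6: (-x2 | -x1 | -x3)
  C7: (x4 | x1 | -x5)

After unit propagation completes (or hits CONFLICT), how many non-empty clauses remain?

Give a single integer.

unit clause [4] forces x4=T; simplify:
  drop -4 from [-4, 2, 6] -> [2, 6]
  satisfied 2 clause(s); 5 remain; assigned so far: [4]
unit clause [2] forces x2=T; simplify:
  drop -2 from [-2, -1, -3] -> [-1, -3]
  satisfied 2 clause(s); 3 remain; assigned so far: [2, 4]

Answer: 3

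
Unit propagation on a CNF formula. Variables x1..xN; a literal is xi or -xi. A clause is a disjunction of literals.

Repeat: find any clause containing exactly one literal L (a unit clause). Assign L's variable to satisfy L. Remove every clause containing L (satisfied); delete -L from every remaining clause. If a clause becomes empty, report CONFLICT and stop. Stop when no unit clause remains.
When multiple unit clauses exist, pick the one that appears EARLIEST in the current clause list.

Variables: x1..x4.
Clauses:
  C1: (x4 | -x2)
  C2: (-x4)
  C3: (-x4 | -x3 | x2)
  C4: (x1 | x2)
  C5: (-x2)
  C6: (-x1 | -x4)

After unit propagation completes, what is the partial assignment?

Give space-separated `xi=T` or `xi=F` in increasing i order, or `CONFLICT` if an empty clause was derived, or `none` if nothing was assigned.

unit clause [-4] forces x4=F; simplify:
  drop 4 from [4, -2] -> [-2]
  satisfied 3 clause(s); 3 remain; assigned so far: [4]
unit clause [-2] forces x2=F; simplify:
  drop 2 from [1, 2] -> [1]
  satisfied 2 clause(s); 1 remain; assigned so far: [2, 4]
unit clause [1] forces x1=T; simplify:
  satisfied 1 clause(s); 0 remain; assigned so far: [1, 2, 4]

Answer: x1=T x2=F x4=F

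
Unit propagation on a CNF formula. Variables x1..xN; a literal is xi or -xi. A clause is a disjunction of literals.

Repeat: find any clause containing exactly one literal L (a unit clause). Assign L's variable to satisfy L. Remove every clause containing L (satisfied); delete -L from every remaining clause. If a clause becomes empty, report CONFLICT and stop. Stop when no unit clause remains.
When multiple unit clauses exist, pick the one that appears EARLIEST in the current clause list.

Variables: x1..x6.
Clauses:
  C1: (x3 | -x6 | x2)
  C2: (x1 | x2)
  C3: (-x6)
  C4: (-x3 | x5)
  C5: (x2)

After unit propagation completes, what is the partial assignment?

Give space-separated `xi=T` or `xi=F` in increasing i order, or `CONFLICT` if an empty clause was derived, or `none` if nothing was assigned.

unit clause [-6] forces x6=F; simplify:
  satisfied 2 clause(s); 3 remain; assigned so far: [6]
unit clause [2] forces x2=T; simplify:
  satisfied 2 clause(s); 1 remain; assigned so far: [2, 6]

Answer: x2=T x6=F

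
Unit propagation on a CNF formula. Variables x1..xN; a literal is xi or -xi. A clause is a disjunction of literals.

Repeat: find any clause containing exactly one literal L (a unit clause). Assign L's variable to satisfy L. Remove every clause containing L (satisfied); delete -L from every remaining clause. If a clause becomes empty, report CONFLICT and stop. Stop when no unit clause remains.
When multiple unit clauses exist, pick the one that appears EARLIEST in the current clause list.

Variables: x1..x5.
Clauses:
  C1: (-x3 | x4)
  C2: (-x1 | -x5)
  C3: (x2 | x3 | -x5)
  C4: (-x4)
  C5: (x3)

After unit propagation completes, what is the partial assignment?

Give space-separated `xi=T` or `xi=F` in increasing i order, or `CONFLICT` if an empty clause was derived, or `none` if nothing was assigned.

Answer: CONFLICT

Derivation:
unit clause [-4] forces x4=F; simplify:
  drop 4 from [-3, 4] -> [-3]
  satisfied 1 clause(s); 4 remain; assigned so far: [4]
unit clause [-3] forces x3=F; simplify:
  drop 3 from [2, 3, -5] -> [2, -5]
  drop 3 from [3] -> [] (empty!)
  satisfied 1 clause(s); 3 remain; assigned so far: [3, 4]
CONFLICT (empty clause)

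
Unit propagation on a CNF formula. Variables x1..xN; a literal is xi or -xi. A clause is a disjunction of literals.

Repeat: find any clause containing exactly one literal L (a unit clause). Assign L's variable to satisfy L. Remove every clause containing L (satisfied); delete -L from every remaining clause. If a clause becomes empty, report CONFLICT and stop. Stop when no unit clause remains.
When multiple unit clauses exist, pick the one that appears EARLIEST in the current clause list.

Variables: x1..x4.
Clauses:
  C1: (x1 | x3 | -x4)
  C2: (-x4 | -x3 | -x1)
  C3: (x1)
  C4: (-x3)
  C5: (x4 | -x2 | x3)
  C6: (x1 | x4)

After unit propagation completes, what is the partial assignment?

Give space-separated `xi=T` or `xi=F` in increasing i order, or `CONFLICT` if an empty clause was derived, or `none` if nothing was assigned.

unit clause [1] forces x1=T; simplify:
  drop -1 from [-4, -3, -1] -> [-4, -3]
  satisfied 3 clause(s); 3 remain; assigned so far: [1]
unit clause [-3] forces x3=F; simplify:
  drop 3 from [4, -2, 3] -> [4, -2]
  satisfied 2 clause(s); 1 remain; assigned so far: [1, 3]

Answer: x1=T x3=F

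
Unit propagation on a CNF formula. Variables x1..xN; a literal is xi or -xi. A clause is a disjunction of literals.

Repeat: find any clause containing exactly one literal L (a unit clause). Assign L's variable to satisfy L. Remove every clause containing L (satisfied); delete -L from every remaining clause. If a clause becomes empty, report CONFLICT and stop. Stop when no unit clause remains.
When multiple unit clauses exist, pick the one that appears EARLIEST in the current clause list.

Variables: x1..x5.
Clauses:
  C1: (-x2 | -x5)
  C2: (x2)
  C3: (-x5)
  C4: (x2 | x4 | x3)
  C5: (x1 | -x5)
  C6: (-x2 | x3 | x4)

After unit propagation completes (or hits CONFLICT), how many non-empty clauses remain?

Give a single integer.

unit clause [2] forces x2=T; simplify:
  drop -2 from [-2, -5] -> [-5]
  drop -2 from [-2, 3, 4] -> [3, 4]
  satisfied 2 clause(s); 4 remain; assigned so far: [2]
unit clause [-5] forces x5=F; simplify:
  satisfied 3 clause(s); 1 remain; assigned so far: [2, 5]

Answer: 1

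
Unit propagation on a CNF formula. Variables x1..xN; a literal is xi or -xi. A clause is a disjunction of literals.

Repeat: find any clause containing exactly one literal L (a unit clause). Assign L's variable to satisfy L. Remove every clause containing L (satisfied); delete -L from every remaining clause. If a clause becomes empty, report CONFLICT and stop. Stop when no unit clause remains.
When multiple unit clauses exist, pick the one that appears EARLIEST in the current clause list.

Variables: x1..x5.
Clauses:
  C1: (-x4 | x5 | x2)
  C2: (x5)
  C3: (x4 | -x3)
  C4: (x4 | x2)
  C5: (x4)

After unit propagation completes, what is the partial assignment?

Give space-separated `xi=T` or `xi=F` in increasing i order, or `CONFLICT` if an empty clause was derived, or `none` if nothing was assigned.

Answer: x4=T x5=T

Derivation:
unit clause [5] forces x5=T; simplify:
  satisfied 2 clause(s); 3 remain; assigned so far: [5]
unit clause [4] forces x4=T; simplify:
  satisfied 3 clause(s); 0 remain; assigned so far: [4, 5]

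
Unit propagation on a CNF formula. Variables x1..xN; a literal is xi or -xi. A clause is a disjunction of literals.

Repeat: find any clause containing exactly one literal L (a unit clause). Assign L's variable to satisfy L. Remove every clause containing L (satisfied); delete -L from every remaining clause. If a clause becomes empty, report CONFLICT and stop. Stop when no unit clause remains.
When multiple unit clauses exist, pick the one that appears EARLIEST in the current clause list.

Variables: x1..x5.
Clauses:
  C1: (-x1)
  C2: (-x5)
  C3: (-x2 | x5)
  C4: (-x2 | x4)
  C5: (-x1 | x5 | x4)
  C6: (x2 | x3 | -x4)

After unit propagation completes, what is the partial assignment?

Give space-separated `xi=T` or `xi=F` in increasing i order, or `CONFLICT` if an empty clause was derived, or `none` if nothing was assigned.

unit clause [-1] forces x1=F; simplify:
  satisfied 2 clause(s); 4 remain; assigned so far: [1]
unit clause [-5] forces x5=F; simplify:
  drop 5 from [-2, 5] -> [-2]
  satisfied 1 clause(s); 3 remain; assigned so far: [1, 5]
unit clause [-2] forces x2=F; simplify:
  drop 2 from [2, 3, -4] -> [3, -4]
  satisfied 2 clause(s); 1 remain; assigned so far: [1, 2, 5]

Answer: x1=F x2=F x5=F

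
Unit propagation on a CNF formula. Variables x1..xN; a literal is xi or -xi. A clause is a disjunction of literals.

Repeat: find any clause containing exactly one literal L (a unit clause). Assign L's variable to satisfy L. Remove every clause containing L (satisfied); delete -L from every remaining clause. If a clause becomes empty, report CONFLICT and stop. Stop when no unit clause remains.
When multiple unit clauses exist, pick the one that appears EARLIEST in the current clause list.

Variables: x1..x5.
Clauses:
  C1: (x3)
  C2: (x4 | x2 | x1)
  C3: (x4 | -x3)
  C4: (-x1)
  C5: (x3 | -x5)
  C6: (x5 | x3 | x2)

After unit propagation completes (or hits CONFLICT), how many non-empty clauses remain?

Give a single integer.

Answer: 0

Derivation:
unit clause [3] forces x3=T; simplify:
  drop -3 from [4, -3] -> [4]
  satisfied 3 clause(s); 3 remain; assigned so far: [3]
unit clause [4] forces x4=T; simplify:
  satisfied 2 clause(s); 1 remain; assigned so far: [3, 4]
unit clause [-1] forces x1=F; simplify:
  satisfied 1 clause(s); 0 remain; assigned so far: [1, 3, 4]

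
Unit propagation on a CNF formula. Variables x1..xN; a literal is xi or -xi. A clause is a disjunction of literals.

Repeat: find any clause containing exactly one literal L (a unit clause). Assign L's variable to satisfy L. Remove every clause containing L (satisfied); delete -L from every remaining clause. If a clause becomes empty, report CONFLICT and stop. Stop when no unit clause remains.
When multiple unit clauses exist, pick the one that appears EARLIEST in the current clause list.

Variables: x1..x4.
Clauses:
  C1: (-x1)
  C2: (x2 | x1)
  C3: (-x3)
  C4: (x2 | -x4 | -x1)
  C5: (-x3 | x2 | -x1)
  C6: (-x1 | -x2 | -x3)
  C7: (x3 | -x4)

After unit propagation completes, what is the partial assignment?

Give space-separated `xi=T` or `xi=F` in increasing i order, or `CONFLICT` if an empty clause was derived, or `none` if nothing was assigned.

unit clause [-1] forces x1=F; simplify:
  drop 1 from [2, 1] -> [2]
  satisfied 4 clause(s); 3 remain; assigned so far: [1]
unit clause [2] forces x2=T; simplify:
  satisfied 1 clause(s); 2 remain; assigned so far: [1, 2]
unit clause [-3] forces x3=F; simplify:
  drop 3 from [3, -4] -> [-4]
  satisfied 1 clause(s); 1 remain; assigned so far: [1, 2, 3]
unit clause [-4] forces x4=F; simplify:
  satisfied 1 clause(s); 0 remain; assigned so far: [1, 2, 3, 4]

Answer: x1=F x2=T x3=F x4=F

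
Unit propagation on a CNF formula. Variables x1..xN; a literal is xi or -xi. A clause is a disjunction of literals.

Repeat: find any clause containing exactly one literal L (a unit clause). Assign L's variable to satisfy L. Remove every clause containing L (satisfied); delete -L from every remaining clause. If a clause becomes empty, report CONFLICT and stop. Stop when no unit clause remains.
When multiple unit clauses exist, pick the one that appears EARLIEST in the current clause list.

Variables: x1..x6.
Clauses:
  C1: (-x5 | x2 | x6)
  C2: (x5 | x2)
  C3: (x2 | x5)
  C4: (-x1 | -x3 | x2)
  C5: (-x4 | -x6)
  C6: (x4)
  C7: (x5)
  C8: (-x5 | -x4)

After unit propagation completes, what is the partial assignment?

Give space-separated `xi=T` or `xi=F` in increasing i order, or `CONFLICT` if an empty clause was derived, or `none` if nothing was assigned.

unit clause [4] forces x4=T; simplify:
  drop -4 from [-4, -6] -> [-6]
  drop -4 from [-5, -4] -> [-5]
  satisfied 1 clause(s); 7 remain; assigned so far: [4]
unit clause [-6] forces x6=F; simplify:
  drop 6 from [-5, 2, 6] -> [-5, 2]
  satisfied 1 clause(s); 6 remain; assigned so far: [4, 6]
unit clause [5] forces x5=T; simplify:
  drop -5 from [-5, 2] -> [2]
  drop -5 from [-5] -> [] (empty!)
  satisfied 3 clause(s); 3 remain; assigned so far: [4, 5, 6]
CONFLICT (empty clause)

Answer: CONFLICT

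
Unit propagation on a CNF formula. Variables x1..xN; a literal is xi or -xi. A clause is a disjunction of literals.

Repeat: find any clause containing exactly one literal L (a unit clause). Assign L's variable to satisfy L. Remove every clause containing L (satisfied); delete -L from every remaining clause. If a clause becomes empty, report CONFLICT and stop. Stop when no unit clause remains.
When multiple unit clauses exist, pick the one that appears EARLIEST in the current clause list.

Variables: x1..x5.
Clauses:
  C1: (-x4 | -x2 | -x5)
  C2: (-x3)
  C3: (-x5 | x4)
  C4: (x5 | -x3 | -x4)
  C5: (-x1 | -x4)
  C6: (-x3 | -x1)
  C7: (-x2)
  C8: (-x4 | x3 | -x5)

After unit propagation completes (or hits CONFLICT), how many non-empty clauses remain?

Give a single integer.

Answer: 3

Derivation:
unit clause [-3] forces x3=F; simplify:
  drop 3 from [-4, 3, -5] -> [-4, -5]
  satisfied 3 clause(s); 5 remain; assigned so far: [3]
unit clause [-2] forces x2=F; simplify:
  satisfied 2 clause(s); 3 remain; assigned so far: [2, 3]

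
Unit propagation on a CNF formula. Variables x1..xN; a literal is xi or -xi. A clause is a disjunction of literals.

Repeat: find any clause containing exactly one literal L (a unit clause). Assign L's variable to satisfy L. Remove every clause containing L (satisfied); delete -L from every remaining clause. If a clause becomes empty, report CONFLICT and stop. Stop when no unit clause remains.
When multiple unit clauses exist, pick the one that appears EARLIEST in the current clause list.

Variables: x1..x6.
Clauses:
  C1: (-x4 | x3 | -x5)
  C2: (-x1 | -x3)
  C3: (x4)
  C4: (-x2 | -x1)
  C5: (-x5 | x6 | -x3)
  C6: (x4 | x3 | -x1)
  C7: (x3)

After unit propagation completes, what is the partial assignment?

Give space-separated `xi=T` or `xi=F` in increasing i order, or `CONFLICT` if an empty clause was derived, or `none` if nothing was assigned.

Answer: x1=F x3=T x4=T

Derivation:
unit clause [4] forces x4=T; simplify:
  drop -4 from [-4, 3, -5] -> [3, -5]
  satisfied 2 clause(s); 5 remain; assigned so far: [4]
unit clause [3] forces x3=T; simplify:
  drop -3 from [-1, -3] -> [-1]
  drop -3 from [-5, 6, -3] -> [-5, 6]
  satisfied 2 clause(s); 3 remain; assigned so far: [3, 4]
unit clause [-1] forces x1=F; simplify:
  satisfied 2 clause(s); 1 remain; assigned so far: [1, 3, 4]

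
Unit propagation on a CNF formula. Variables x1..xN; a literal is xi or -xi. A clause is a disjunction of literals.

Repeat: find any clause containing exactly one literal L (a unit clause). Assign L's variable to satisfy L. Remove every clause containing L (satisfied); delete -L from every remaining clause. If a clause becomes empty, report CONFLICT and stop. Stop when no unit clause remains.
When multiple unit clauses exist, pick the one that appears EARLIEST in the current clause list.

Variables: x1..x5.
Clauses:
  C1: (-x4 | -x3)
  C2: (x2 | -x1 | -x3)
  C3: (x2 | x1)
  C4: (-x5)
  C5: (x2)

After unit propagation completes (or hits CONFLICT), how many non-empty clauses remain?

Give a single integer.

Answer: 1

Derivation:
unit clause [-5] forces x5=F; simplify:
  satisfied 1 clause(s); 4 remain; assigned so far: [5]
unit clause [2] forces x2=T; simplify:
  satisfied 3 clause(s); 1 remain; assigned so far: [2, 5]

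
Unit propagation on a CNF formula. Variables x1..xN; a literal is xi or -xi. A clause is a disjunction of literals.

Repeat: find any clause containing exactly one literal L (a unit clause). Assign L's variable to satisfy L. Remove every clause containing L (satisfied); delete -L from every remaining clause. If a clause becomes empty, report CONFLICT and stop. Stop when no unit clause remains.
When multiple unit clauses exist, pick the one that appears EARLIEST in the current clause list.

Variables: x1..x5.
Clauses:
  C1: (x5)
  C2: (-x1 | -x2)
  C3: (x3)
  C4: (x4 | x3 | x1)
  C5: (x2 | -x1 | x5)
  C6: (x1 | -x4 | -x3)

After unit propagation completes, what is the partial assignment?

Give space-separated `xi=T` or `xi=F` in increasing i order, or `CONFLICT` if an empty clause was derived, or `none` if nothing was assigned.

Answer: x3=T x5=T

Derivation:
unit clause [5] forces x5=T; simplify:
  satisfied 2 clause(s); 4 remain; assigned so far: [5]
unit clause [3] forces x3=T; simplify:
  drop -3 from [1, -4, -3] -> [1, -4]
  satisfied 2 clause(s); 2 remain; assigned so far: [3, 5]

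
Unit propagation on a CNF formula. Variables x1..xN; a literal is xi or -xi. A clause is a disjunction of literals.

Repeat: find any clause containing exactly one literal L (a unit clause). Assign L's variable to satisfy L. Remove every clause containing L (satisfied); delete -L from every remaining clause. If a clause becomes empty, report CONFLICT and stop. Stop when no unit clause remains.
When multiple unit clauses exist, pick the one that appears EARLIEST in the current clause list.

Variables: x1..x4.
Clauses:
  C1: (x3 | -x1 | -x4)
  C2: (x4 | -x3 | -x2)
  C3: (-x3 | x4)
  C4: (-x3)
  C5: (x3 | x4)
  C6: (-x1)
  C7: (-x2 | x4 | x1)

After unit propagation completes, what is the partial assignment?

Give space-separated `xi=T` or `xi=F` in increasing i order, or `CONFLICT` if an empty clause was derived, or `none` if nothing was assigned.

Answer: x1=F x3=F x4=T

Derivation:
unit clause [-3] forces x3=F; simplify:
  drop 3 from [3, -1, -4] -> [-1, -4]
  drop 3 from [3, 4] -> [4]
  satisfied 3 clause(s); 4 remain; assigned so far: [3]
unit clause [4] forces x4=T; simplify:
  drop -4 from [-1, -4] -> [-1]
  satisfied 2 clause(s); 2 remain; assigned so far: [3, 4]
unit clause [-1] forces x1=F; simplify:
  satisfied 2 clause(s); 0 remain; assigned so far: [1, 3, 4]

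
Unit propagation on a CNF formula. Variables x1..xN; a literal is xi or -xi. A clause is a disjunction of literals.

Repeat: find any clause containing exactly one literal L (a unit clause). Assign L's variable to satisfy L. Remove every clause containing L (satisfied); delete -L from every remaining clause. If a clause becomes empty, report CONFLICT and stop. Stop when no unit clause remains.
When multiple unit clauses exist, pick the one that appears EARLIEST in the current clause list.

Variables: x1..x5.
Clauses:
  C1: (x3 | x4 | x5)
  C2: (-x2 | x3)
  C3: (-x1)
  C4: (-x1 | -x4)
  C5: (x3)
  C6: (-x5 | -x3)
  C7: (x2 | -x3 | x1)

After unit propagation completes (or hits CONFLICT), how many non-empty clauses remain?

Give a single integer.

Answer: 0

Derivation:
unit clause [-1] forces x1=F; simplify:
  drop 1 from [2, -3, 1] -> [2, -3]
  satisfied 2 clause(s); 5 remain; assigned so far: [1]
unit clause [3] forces x3=T; simplify:
  drop -3 from [-5, -3] -> [-5]
  drop -3 from [2, -3] -> [2]
  satisfied 3 clause(s); 2 remain; assigned so far: [1, 3]
unit clause [-5] forces x5=F; simplify:
  satisfied 1 clause(s); 1 remain; assigned so far: [1, 3, 5]
unit clause [2] forces x2=T; simplify:
  satisfied 1 clause(s); 0 remain; assigned so far: [1, 2, 3, 5]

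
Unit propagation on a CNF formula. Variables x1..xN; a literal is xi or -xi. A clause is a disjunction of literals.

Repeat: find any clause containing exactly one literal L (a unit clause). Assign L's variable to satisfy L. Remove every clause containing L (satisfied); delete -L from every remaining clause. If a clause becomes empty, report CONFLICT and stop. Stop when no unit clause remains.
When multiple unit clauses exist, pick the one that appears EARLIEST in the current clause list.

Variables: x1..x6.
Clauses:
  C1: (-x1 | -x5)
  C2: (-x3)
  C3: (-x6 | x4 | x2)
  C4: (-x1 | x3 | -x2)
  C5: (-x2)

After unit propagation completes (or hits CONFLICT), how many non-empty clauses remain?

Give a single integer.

unit clause [-3] forces x3=F; simplify:
  drop 3 from [-1, 3, -2] -> [-1, -2]
  satisfied 1 clause(s); 4 remain; assigned so far: [3]
unit clause [-2] forces x2=F; simplify:
  drop 2 from [-6, 4, 2] -> [-6, 4]
  satisfied 2 clause(s); 2 remain; assigned so far: [2, 3]

Answer: 2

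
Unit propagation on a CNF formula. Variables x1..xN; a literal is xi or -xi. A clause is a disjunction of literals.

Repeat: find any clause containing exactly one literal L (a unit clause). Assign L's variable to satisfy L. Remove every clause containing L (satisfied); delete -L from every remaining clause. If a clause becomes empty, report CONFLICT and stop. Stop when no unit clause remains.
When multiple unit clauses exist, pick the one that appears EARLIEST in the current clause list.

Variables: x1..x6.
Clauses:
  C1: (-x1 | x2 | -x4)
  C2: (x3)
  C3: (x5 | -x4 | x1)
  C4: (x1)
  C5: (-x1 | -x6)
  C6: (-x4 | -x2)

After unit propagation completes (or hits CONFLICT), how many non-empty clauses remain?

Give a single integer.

unit clause [3] forces x3=T; simplify:
  satisfied 1 clause(s); 5 remain; assigned so far: [3]
unit clause [1] forces x1=T; simplify:
  drop -1 from [-1, 2, -4] -> [2, -4]
  drop -1 from [-1, -6] -> [-6]
  satisfied 2 clause(s); 3 remain; assigned so far: [1, 3]
unit clause [-6] forces x6=F; simplify:
  satisfied 1 clause(s); 2 remain; assigned so far: [1, 3, 6]

Answer: 2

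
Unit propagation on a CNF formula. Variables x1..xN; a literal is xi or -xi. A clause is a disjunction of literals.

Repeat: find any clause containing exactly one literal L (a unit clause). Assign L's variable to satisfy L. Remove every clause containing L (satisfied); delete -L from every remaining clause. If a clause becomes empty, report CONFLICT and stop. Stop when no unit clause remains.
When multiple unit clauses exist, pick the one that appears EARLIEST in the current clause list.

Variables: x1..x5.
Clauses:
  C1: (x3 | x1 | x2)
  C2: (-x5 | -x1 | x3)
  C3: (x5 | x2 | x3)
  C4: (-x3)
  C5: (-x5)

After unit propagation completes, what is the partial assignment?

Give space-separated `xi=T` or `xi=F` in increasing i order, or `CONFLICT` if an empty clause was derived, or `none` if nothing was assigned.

Answer: x2=T x3=F x5=F

Derivation:
unit clause [-3] forces x3=F; simplify:
  drop 3 from [3, 1, 2] -> [1, 2]
  drop 3 from [-5, -1, 3] -> [-5, -1]
  drop 3 from [5, 2, 3] -> [5, 2]
  satisfied 1 clause(s); 4 remain; assigned so far: [3]
unit clause [-5] forces x5=F; simplify:
  drop 5 from [5, 2] -> [2]
  satisfied 2 clause(s); 2 remain; assigned so far: [3, 5]
unit clause [2] forces x2=T; simplify:
  satisfied 2 clause(s); 0 remain; assigned so far: [2, 3, 5]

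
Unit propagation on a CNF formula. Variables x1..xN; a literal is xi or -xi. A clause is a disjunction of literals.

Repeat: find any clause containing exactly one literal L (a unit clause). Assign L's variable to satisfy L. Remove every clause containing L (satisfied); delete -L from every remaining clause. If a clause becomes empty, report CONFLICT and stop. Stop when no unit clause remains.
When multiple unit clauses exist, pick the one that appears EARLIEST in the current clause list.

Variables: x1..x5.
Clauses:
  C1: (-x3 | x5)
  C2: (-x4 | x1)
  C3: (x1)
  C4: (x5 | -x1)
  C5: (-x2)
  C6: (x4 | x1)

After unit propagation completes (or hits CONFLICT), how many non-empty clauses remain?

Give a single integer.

unit clause [1] forces x1=T; simplify:
  drop -1 from [5, -1] -> [5]
  satisfied 3 clause(s); 3 remain; assigned so far: [1]
unit clause [5] forces x5=T; simplify:
  satisfied 2 clause(s); 1 remain; assigned so far: [1, 5]
unit clause [-2] forces x2=F; simplify:
  satisfied 1 clause(s); 0 remain; assigned so far: [1, 2, 5]

Answer: 0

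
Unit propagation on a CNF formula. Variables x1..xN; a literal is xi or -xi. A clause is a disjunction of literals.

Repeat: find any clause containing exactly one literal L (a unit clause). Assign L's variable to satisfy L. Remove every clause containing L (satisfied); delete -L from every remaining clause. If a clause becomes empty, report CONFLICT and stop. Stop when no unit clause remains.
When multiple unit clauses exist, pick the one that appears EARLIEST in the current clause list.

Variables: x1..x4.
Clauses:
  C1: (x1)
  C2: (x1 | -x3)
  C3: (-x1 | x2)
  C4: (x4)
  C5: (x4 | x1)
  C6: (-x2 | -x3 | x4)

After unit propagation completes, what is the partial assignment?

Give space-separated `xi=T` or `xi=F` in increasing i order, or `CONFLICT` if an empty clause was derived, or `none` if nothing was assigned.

unit clause [1] forces x1=T; simplify:
  drop -1 from [-1, 2] -> [2]
  satisfied 3 clause(s); 3 remain; assigned so far: [1]
unit clause [2] forces x2=T; simplify:
  drop -2 from [-2, -3, 4] -> [-3, 4]
  satisfied 1 clause(s); 2 remain; assigned so far: [1, 2]
unit clause [4] forces x4=T; simplify:
  satisfied 2 clause(s); 0 remain; assigned so far: [1, 2, 4]

Answer: x1=T x2=T x4=T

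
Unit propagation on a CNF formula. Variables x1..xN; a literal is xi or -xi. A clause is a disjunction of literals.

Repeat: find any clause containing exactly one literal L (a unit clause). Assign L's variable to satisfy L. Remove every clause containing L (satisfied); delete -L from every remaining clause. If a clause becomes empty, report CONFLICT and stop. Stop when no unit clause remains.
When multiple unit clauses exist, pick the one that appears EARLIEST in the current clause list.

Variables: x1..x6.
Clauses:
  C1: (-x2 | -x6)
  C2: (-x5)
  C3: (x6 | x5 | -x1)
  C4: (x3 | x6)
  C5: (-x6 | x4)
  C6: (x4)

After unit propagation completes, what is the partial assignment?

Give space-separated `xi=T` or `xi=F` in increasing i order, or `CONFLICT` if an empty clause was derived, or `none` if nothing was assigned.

unit clause [-5] forces x5=F; simplify:
  drop 5 from [6, 5, -1] -> [6, -1]
  satisfied 1 clause(s); 5 remain; assigned so far: [5]
unit clause [4] forces x4=T; simplify:
  satisfied 2 clause(s); 3 remain; assigned so far: [4, 5]

Answer: x4=T x5=F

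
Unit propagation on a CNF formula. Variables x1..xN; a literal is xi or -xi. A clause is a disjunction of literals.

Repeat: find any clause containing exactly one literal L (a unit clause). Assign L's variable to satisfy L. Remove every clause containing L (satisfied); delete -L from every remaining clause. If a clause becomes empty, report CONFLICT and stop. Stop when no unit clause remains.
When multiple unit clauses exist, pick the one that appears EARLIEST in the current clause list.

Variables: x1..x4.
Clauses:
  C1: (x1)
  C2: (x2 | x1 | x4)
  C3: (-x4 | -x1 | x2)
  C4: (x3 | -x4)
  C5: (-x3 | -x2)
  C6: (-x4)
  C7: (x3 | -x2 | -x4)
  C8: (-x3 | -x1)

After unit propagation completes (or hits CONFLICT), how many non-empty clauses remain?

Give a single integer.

unit clause [1] forces x1=T; simplify:
  drop -1 from [-4, -1, 2] -> [-4, 2]
  drop -1 from [-3, -1] -> [-3]
  satisfied 2 clause(s); 6 remain; assigned so far: [1]
unit clause [-4] forces x4=F; simplify:
  satisfied 4 clause(s); 2 remain; assigned so far: [1, 4]
unit clause [-3] forces x3=F; simplify:
  satisfied 2 clause(s); 0 remain; assigned so far: [1, 3, 4]

Answer: 0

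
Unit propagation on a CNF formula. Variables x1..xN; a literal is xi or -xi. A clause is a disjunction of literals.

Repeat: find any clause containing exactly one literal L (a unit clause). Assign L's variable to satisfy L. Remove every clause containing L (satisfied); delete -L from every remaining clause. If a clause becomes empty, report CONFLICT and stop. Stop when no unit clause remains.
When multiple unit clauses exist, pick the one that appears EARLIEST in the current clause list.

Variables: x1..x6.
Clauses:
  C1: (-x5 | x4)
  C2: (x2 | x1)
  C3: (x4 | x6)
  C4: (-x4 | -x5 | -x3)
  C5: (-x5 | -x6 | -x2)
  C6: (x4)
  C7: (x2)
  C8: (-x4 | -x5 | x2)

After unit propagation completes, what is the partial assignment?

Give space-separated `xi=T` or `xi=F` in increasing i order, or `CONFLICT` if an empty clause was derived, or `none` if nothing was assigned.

unit clause [4] forces x4=T; simplify:
  drop -4 from [-4, -5, -3] -> [-5, -3]
  drop -4 from [-4, -5, 2] -> [-5, 2]
  satisfied 3 clause(s); 5 remain; assigned so far: [4]
unit clause [2] forces x2=T; simplify:
  drop -2 from [-5, -6, -2] -> [-5, -6]
  satisfied 3 clause(s); 2 remain; assigned so far: [2, 4]

Answer: x2=T x4=T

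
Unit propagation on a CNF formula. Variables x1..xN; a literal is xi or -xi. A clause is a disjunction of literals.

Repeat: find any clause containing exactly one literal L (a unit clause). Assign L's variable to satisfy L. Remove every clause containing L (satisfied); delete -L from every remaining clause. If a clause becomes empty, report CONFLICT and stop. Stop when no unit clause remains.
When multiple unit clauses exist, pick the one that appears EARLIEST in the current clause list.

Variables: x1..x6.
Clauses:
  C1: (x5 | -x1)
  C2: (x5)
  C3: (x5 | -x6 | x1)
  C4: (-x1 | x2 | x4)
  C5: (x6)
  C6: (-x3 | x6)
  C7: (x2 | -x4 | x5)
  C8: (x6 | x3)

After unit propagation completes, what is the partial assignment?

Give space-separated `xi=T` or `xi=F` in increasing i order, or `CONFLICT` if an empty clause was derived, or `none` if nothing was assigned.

Answer: x5=T x6=T

Derivation:
unit clause [5] forces x5=T; simplify:
  satisfied 4 clause(s); 4 remain; assigned so far: [5]
unit clause [6] forces x6=T; simplify:
  satisfied 3 clause(s); 1 remain; assigned so far: [5, 6]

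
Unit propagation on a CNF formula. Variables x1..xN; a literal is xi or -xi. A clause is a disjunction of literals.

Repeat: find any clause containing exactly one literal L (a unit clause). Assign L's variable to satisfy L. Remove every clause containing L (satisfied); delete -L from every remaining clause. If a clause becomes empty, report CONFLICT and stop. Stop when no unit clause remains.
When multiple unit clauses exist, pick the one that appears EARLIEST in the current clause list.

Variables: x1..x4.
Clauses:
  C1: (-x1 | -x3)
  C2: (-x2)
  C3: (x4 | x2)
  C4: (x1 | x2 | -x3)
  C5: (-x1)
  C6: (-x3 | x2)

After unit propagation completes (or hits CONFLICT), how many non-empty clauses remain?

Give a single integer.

unit clause [-2] forces x2=F; simplify:
  drop 2 from [4, 2] -> [4]
  drop 2 from [1, 2, -3] -> [1, -3]
  drop 2 from [-3, 2] -> [-3]
  satisfied 1 clause(s); 5 remain; assigned so far: [2]
unit clause [4] forces x4=T; simplify:
  satisfied 1 clause(s); 4 remain; assigned so far: [2, 4]
unit clause [-1] forces x1=F; simplify:
  drop 1 from [1, -3] -> [-3]
  satisfied 2 clause(s); 2 remain; assigned so far: [1, 2, 4]
unit clause [-3] forces x3=F; simplify:
  satisfied 2 clause(s); 0 remain; assigned so far: [1, 2, 3, 4]

Answer: 0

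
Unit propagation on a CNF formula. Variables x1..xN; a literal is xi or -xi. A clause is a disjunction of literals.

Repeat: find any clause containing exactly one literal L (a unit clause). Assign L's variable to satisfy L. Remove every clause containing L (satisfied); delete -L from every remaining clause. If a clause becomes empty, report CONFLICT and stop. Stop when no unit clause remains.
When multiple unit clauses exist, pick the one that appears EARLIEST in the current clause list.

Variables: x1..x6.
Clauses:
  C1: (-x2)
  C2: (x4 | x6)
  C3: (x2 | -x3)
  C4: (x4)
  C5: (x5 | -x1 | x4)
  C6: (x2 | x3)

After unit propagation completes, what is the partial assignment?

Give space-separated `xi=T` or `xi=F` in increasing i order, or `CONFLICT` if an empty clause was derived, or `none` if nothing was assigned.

Answer: CONFLICT

Derivation:
unit clause [-2] forces x2=F; simplify:
  drop 2 from [2, -3] -> [-3]
  drop 2 from [2, 3] -> [3]
  satisfied 1 clause(s); 5 remain; assigned so far: [2]
unit clause [-3] forces x3=F; simplify:
  drop 3 from [3] -> [] (empty!)
  satisfied 1 clause(s); 4 remain; assigned so far: [2, 3]
CONFLICT (empty clause)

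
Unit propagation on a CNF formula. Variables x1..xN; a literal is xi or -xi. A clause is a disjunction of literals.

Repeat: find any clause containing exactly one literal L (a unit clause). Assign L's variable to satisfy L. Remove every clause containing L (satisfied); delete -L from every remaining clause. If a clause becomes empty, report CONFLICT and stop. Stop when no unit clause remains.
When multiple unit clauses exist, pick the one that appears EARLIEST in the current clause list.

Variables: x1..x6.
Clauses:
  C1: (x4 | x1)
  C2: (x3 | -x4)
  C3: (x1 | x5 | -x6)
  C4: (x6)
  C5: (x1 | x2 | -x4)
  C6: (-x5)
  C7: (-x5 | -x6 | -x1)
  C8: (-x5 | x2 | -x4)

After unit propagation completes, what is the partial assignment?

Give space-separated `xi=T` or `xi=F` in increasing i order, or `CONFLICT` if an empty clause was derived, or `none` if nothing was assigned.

unit clause [6] forces x6=T; simplify:
  drop -6 from [1, 5, -6] -> [1, 5]
  drop -6 from [-5, -6, -1] -> [-5, -1]
  satisfied 1 clause(s); 7 remain; assigned so far: [6]
unit clause [-5] forces x5=F; simplify:
  drop 5 from [1, 5] -> [1]
  satisfied 3 clause(s); 4 remain; assigned so far: [5, 6]
unit clause [1] forces x1=T; simplify:
  satisfied 3 clause(s); 1 remain; assigned so far: [1, 5, 6]

Answer: x1=T x5=F x6=T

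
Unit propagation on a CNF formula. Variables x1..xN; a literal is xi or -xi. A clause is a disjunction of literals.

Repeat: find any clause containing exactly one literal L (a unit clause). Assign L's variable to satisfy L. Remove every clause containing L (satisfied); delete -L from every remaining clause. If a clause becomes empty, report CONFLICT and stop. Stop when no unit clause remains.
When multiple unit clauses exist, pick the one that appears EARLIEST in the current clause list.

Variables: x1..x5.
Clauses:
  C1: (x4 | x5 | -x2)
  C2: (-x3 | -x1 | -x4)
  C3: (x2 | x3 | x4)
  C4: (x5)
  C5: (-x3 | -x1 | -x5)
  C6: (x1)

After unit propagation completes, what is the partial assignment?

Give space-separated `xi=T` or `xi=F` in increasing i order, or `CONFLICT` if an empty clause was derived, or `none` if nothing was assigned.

unit clause [5] forces x5=T; simplify:
  drop -5 from [-3, -1, -5] -> [-3, -1]
  satisfied 2 clause(s); 4 remain; assigned so far: [5]
unit clause [1] forces x1=T; simplify:
  drop -1 from [-3, -1, -4] -> [-3, -4]
  drop -1 from [-3, -1] -> [-3]
  satisfied 1 clause(s); 3 remain; assigned so far: [1, 5]
unit clause [-3] forces x3=F; simplify:
  drop 3 from [2, 3, 4] -> [2, 4]
  satisfied 2 clause(s); 1 remain; assigned so far: [1, 3, 5]

Answer: x1=T x3=F x5=T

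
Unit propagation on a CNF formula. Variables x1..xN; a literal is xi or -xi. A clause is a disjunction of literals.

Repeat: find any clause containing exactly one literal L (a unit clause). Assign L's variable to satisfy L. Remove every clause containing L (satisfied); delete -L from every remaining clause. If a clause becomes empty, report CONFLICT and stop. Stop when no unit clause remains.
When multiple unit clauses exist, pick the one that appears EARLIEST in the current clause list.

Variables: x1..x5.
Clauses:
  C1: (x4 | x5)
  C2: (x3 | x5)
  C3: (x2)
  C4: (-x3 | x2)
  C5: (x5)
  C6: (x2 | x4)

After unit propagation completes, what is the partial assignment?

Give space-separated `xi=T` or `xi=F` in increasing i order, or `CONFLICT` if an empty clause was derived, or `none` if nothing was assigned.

unit clause [2] forces x2=T; simplify:
  satisfied 3 clause(s); 3 remain; assigned so far: [2]
unit clause [5] forces x5=T; simplify:
  satisfied 3 clause(s); 0 remain; assigned so far: [2, 5]

Answer: x2=T x5=T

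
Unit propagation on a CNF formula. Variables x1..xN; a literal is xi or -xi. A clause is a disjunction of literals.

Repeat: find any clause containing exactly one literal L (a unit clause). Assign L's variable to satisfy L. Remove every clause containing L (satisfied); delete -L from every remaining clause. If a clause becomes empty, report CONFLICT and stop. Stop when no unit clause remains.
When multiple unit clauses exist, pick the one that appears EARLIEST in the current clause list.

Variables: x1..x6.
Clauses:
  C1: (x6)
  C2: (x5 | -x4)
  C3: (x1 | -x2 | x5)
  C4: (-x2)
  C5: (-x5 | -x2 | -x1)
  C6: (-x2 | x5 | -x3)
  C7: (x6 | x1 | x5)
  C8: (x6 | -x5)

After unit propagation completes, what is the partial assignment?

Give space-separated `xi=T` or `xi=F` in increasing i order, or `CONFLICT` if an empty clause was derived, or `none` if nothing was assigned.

unit clause [6] forces x6=T; simplify:
  satisfied 3 clause(s); 5 remain; assigned so far: [6]
unit clause [-2] forces x2=F; simplify:
  satisfied 4 clause(s); 1 remain; assigned so far: [2, 6]

Answer: x2=F x6=T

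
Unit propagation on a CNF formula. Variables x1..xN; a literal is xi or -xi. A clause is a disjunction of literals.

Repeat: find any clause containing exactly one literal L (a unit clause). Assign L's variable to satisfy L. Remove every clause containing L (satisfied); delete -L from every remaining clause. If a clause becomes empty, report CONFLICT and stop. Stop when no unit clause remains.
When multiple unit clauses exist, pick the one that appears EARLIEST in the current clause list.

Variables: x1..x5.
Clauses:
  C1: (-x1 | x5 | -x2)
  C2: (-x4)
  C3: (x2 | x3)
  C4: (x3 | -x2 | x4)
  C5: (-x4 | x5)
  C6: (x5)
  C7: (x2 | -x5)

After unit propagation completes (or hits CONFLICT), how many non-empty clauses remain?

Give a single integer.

Answer: 0

Derivation:
unit clause [-4] forces x4=F; simplify:
  drop 4 from [3, -2, 4] -> [3, -2]
  satisfied 2 clause(s); 5 remain; assigned so far: [4]
unit clause [5] forces x5=T; simplify:
  drop -5 from [2, -5] -> [2]
  satisfied 2 clause(s); 3 remain; assigned so far: [4, 5]
unit clause [2] forces x2=T; simplify:
  drop -2 from [3, -2] -> [3]
  satisfied 2 clause(s); 1 remain; assigned so far: [2, 4, 5]
unit clause [3] forces x3=T; simplify:
  satisfied 1 clause(s); 0 remain; assigned so far: [2, 3, 4, 5]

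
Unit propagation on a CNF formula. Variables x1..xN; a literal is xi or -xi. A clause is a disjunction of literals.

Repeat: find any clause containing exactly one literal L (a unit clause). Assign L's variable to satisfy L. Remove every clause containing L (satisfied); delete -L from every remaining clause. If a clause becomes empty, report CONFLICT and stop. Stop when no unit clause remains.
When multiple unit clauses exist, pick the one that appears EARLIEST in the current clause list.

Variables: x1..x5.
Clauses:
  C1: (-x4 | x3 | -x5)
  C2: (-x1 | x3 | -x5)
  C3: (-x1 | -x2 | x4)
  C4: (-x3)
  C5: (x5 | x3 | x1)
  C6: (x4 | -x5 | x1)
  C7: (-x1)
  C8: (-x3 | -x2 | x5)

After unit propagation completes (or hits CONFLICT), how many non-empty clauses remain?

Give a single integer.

unit clause [-3] forces x3=F; simplify:
  drop 3 from [-4, 3, -5] -> [-4, -5]
  drop 3 from [-1, 3, -5] -> [-1, -5]
  drop 3 from [5, 3, 1] -> [5, 1]
  satisfied 2 clause(s); 6 remain; assigned so far: [3]
unit clause [-1] forces x1=F; simplify:
  drop 1 from [5, 1] -> [5]
  drop 1 from [4, -5, 1] -> [4, -5]
  satisfied 3 clause(s); 3 remain; assigned so far: [1, 3]
unit clause [5] forces x5=T; simplify:
  drop -5 from [-4, -5] -> [-4]
  drop -5 from [4, -5] -> [4]
  satisfied 1 clause(s); 2 remain; assigned so far: [1, 3, 5]
unit clause [-4] forces x4=F; simplify:
  drop 4 from [4] -> [] (empty!)
  satisfied 1 clause(s); 1 remain; assigned so far: [1, 3, 4, 5]
CONFLICT (empty clause)

Answer: 0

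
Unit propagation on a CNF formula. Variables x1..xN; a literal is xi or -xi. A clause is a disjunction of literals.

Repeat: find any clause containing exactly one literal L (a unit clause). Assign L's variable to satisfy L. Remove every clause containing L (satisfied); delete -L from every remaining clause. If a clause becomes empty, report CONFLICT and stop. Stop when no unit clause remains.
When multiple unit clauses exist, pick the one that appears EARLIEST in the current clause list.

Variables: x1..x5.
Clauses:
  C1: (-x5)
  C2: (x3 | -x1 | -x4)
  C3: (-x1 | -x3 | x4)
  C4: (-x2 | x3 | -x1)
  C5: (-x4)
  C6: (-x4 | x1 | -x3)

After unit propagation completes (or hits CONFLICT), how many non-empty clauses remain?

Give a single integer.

Answer: 2

Derivation:
unit clause [-5] forces x5=F; simplify:
  satisfied 1 clause(s); 5 remain; assigned so far: [5]
unit clause [-4] forces x4=F; simplify:
  drop 4 from [-1, -3, 4] -> [-1, -3]
  satisfied 3 clause(s); 2 remain; assigned so far: [4, 5]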